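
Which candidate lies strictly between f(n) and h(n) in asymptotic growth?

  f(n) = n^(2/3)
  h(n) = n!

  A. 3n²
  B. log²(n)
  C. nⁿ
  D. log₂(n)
A

We need g(n) with n^(2/3) = o(g(n)) and g(n) = o(n!), i.e. O(n^(2/3)) ≺ g ≺ O(n!).
Check each option:
  A. 3n² — O(n²) is strictly between O(n^(2/3)) and O(n!) ✓
  B. log²(n) — O(log² n) does not grow strictly faster than f(n)
  C. nⁿ — O(nⁿ) does not grow strictly slower than h(n)
  D. log₂(n) — O(log n) does not grow strictly faster than f(n)

Only option A (3n²) lies strictly between.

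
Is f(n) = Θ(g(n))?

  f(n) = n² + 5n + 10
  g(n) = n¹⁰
False

f(n) = n² + 5n + 10 is O(n²), and g(n) = n¹⁰ is O(n¹⁰).
Since they have different growth rates, f(n) = Θ(g(n)) is false.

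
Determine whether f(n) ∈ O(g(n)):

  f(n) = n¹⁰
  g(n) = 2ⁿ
True

f(n) = n¹⁰ is O(n¹⁰), and g(n) = 2ⁿ is O(2ⁿ).
Since O(n¹⁰) ⊆ O(2ⁿ) (f grows no faster than g), f(n) = O(g(n)) is true.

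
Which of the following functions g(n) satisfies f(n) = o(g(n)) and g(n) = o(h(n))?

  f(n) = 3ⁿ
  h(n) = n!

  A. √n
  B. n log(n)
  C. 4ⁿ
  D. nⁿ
C

We need g(n) with 3ⁿ = o(g(n)) and g(n) = o(n!), i.e. O(3ⁿ) ≺ g ≺ O(n!).
Check each option:
  A. √n — O(√n) does not grow strictly faster than f(n)
  B. n log(n) — O(n log n) does not grow strictly faster than f(n)
  C. 4ⁿ — O(4ⁿ) is strictly between O(3ⁿ) and O(n!) ✓
  D. nⁿ — O(nⁿ) does not grow strictly slower than h(n)

Only option C (4ⁿ) lies strictly between.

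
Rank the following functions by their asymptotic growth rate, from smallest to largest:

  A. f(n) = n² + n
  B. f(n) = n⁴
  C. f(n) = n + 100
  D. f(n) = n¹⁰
C < A < B < D

Comparing growth rates:
C = n + 100 is O(n)
A = n² + n is O(n²)
B = n⁴ is O(n⁴)
D = n¹⁰ is O(n¹⁰)

Therefore, the order from slowest to fastest is: C < A < B < D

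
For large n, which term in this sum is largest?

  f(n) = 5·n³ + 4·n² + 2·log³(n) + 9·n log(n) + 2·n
5·n³

Looking at each term:
  - 5·n³ is O(n³)
  - 4·n² is O(n²)
  - 2·log³(n) is O(log³ n)
  - 9·n log(n) is O(n log n)
  - 2·n is O(n)

The term 5·n³ (O(n³)) grows fastest and dominates all others.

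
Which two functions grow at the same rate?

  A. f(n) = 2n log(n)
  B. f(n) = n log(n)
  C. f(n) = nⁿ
A and B

Examining each function:
  A. 2n log(n) is O(n log n)
  B. n log(n) is O(n log n)
  C. nⁿ is O(nⁿ)

Functions A and B both have the same complexity class.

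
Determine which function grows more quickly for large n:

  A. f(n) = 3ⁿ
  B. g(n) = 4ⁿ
B

f(n) = 3ⁿ is O(3ⁿ), while g(n) = 4ⁿ is O(4ⁿ).
Since O(4ⁿ) grows faster than O(3ⁿ), g(n) dominates.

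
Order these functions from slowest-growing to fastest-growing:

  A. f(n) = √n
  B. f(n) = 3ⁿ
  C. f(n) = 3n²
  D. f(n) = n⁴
A < C < D < B

Comparing growth rates:
A = √n is O(√n)
C = 3n² is O(n²)
D = n⁴ is O(n⁴)
B = 3ⁿ is O(3ⁿ)

Therefore, the order from slowest to fastest is: A < C < D < B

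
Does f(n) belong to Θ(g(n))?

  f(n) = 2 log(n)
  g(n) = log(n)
True

f(n) = 2 log(n) and g(n) = log(n) are both O(log n).
Since they have the same asymptotic growth rate, f(n) = Θ(g(n)) is true.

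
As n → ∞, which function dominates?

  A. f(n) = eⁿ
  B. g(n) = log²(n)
A

f(n) = eⁿ is O(eⁿ), while g(n) = log²(n) is O(log² n).
Since O(eⁿ) grows faster than O(log² n), f(n) dominates.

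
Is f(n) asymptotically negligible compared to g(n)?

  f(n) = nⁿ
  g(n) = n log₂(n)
False

f(n) = nⁿ is O(nⁿ), and g(n) = n log₂(n) is O(n log n).
Since O(nⁿ) grows faster than or equal to O(n log n), f(n) = o(g(n)) is false.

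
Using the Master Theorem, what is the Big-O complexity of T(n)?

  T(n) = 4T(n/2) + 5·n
Θ(n²)

Master Theorem: a = 4, b = 2, f(n) = 5·n.
Compute the critical exponent d = log₂(4) = 2.
Compare f(n) = Θ(n) against n^d:
  k = 1 < d = 2, so f(n) = O(n^(d-ε)) — Case 1.
  The recursion cost dominates: T(n) = Θ(n^d) = Θ(n²).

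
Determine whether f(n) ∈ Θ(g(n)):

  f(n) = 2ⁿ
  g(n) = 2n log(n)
False

f(n) = 2ⁿ is O(2ⁿ), and g(n) = 2n log(n) is O(n log n).
Since they have different growth rates, f(n) = Θ(g(n)) is false.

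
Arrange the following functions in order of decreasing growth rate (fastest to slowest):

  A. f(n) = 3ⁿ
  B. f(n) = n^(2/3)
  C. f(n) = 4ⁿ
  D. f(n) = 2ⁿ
C > A > D > B

Comparing growth rates:
C = 4ⁿ is O(4ⁿ)
A = 3ⁿ is O(3ⁿ)
D = 2ⁿ is O(2ⁿ)
B = n^(2/3) is O(n^(2/3))

Therefore, the order from fastest to slowest is: C > A > D > B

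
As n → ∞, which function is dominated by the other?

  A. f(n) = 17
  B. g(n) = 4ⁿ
A

f(n) = 17 is O(1), while g(n) = 4ⁿ is O(4ⁿ).
Since O(1) grows slower than O(4ⁿ), f(n) is dominated.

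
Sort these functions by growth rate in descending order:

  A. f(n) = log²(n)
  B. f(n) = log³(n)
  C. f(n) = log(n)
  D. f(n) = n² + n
D > B > A > C

Comparing growth rates:
D = n² + n is O(n²)
B = log³(n) is O(log³ n)
A = log²(n) is O(log² n)
C = log(n) is O(log n)

Therefore, the order from fastest to slowest is: D > B > A > C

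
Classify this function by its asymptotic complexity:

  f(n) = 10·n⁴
O(n⁴)

The dominant term in 10·n⁴ is 10·n⁴, which is Θ(n⁴).
Constants are absorbed, so the tightest bound is O(n⁴).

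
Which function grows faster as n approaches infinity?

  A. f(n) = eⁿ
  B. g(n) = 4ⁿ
B

f(n) = eⁿ is O(eⁿ), while g(n) = 4ⁿ is O(4ⁿ).
Since O(4ⁿ) grows faster than O(eⁿ), g(n) dominates.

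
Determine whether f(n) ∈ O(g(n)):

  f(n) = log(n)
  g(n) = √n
True

f(n) = log(n) is O(log n), and g(n) = √n is O(√n).
Since O(log n) ⊆ O(√n) (f grows no faster than g), f(n) = O(g(n)) is true.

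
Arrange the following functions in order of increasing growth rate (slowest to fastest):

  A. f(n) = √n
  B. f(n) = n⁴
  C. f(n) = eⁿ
A < B < C

Comparing growth rates:
A = √n is O(√n)
B = n⁴ is O(n⁴)
C = eⁿ is O(eⁿ)

Therefore, the order from slowest to fastest is: A < B < C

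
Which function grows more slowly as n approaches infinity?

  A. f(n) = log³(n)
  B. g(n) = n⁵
A

f(n) = log³(n) is O(log³ n), while g(n) = n⁵ is O(n⁵).
Since O(log³ n) grows slower than O(n⁵), f(n) is dominated.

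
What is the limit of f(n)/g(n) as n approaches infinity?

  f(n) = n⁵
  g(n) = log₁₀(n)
∞

Since n⁵ (O(n⁵)) grows faster than log₁₀(n) (O(log n)),
the ratio f(n)/g(n) → ∞ as n → ∞.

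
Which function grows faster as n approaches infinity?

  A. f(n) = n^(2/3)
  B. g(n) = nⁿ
B

f(n) = n^(2/3) is O(n^(2/3)), while g(n) = nⁿ is O(nⁿ).
Since O(nⁿ) grows faster than O(n^(2/3)), g(n) dominates.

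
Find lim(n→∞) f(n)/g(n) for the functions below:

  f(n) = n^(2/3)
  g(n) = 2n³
0

Since n^(2/3) (O(n^(2/3))) grows slower than 2n³ (O(n³)),
the ratio f(n)/g(n) → 0 as n → ∞.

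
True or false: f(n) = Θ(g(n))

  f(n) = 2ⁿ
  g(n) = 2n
False

f(n) = 2ⁿ is O(2ⁿ), and g(n) = 2n is O(n).
Since they have different growth rates, f(n) = Θ(g(n)) is false.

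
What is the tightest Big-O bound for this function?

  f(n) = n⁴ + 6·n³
O(n⁴)

The dominant term in n⁴ + 6·n³ is n⁴, which is Θ(n⁴).
Lower-order terms (6·n³) are asymptotically negligible.
Constants are absorbed, so the tightest bound is O(n⁴).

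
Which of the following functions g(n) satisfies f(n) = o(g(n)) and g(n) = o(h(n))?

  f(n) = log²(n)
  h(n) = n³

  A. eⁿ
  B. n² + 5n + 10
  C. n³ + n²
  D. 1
B

We need g(n) with log²(n) = o(g(n)) and g(n) = o(n³), i.e. O(log² n) ≺ g ≺ O(n³).
Check each option:
  A. eⁿ — O(eⁿ) does not grow strictly slower than h(n)
  B. n² + 5n + 10 — O(n²) is strictly between O(log² n) and O(n³) ✓
  C. n³ + n² — O(n³) does not grow strictly slower than h(n)
  D. 1 — O(1) does not grow strictly faster than f(n)

Only option B (n² + 5n + 10) lies strictly between.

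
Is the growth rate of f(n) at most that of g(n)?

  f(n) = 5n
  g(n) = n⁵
True

f(n) = 5n is O(n), and g(n) = n⁵ is O(n⁵).
Since O(n) ⊆ O(n⁵) (f grows no faster than g), f(n) = O(g(n)) is true.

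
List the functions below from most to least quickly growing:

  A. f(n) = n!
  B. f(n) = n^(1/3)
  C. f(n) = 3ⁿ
A > C > B

Comparing growth rates:
A = n! is O(n!)
C = 3ⁿ is O(3ⁿ)
B = n^(1/3) is O(n^(1/3))

Therefore, the order from fastest to slowest is: A > C > B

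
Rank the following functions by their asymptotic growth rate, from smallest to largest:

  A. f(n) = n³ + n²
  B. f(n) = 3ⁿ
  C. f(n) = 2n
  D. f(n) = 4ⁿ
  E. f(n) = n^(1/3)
E < C < A < B < D

Comparing growth rates:
E = n^(1/3) is O(n^(1/3))
C = 2n is O(n)
A = n³ + n² is O(n³)
B = 3ⁿ is O(3ⁿ)
D = 4ⁿ is O(4ⁿ)

Therefore, the order from slowest to fastest is: E < C < A < B < D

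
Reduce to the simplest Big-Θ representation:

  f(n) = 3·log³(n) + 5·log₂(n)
Θ(log³ n)

Order the terms by growth rate: 5·log₂(n) ≺ 3·log³(n).
The fastest-growing term 3·log³(n) dominates as n → ∞; dropping its constant factor gives Θ(log³ n).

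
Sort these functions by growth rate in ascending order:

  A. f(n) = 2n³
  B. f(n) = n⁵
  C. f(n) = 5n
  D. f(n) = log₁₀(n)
D < C < A < B

Comparing growth rates:
D = log₁₀(n) is O(log n)
C = 5n is O(n)
A = 2n³ is O(n³)
B = n⁵ is O(n⁵)

Therefore, the order from slowest to fastest is: D < C < A < B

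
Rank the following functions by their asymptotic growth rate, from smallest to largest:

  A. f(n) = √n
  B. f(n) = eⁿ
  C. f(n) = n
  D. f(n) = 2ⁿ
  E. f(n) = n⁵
A < C < E < D < B

Comparing growth rates:
A = √n is O(√n)
C = n is O(n)
E = n⁵ is O(n⁵)
D = 2ⁿ is O(2ⁿ)
B = eⁿ is O(eⁿ)

Therefore, the order from slowest to fastest is: A < C < E < D < B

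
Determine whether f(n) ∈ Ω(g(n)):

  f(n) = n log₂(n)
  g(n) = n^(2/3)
True

f(n) = n log₂(n) is O(n log n), and g(n) = n^(2/3) is O(n^(2/3)).
Since O(n log n) grows at least as fast as O(n^(2/3)), f(n) = Ω(g(n)) is true.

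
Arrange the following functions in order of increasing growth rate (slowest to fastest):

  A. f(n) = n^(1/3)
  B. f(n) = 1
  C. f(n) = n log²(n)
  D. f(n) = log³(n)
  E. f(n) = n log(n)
B < D < A < E < C

Comparing growth rates:
B = 1 is O(1)
D = log³(n) is O(log³ n)
A = n^(1/3) is O(n^(1/3))
E = n log(n) is O(n log n)
C = n log²(n) is O(n log² n)

Therefore, the order from slowest to fastest is: B < D < A < E < C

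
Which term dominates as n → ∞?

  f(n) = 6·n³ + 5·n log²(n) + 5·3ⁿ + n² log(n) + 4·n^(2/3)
5·3ⁿ

Looking at each term:
  - 6·n³ is O(n³)
  - 5·n log²(n) is O(n log² n)
  - 5·3ⁿ is O(3ⁿ)
  - n² log(n) is O(n² log n)
  - 4·n^(2/3) is O(n^(2/3))

The term 5·3ⁿ (O(3ⁿ)) grows fastest and dominates all others.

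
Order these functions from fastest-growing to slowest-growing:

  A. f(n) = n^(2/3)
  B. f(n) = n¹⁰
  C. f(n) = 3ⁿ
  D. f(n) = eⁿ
C > D > B > A

Comparing growth rates:
C = 3ⁿ is O(3ⁿ)
D = eⁿ is O(eⁿ)
B = n¹⁰ is O(n¹⁰)
A = n^(2/3) is O(n^(2/3))

Therefore, the order from fastest to slowest is: C > D > B > A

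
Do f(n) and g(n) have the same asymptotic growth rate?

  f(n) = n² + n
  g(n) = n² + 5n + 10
True

f(n) = n² + n and g(n) = n² + 5n + 10 are both O(n²).
Since they have the same asymptotic growth rate, f(n) = Θ(g(n)) is true.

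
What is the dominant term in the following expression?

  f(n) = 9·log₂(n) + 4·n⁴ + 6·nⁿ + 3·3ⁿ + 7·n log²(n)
6·nⁿ

Looking at each term:
  - 9·log₂(n) is O(log n)
  - 4·n⁴ is O(n⁴)
  - 6·nⁿ is O(nⁿ)
  - 3·3ⁿ is O(3ⁿ)
  - 7·n log²(n) is O(n log² n)

The term 6·nⁿ (O(nⁿ)) grows fastest and dominates all others.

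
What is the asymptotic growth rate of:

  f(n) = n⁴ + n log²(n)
Θ(n⁴)

Order the terms by growth rate: n log²(n) ≺ n⁴.
The fastest-growing term n⁴ dominates as n → ∞; dropping its constant factor gives Θ(n⁴).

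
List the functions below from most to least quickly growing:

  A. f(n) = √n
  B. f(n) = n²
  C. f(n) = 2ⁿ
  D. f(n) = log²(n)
C > B > A > D

Comparing growth rates:
C = 2ⁿ is O(2ⁿ)
B = n² is O(n²)
A = √n is O(√n)
D = log²(n) is O(log² n)

Therefore, the order from fastest to slowest is: C > B > A > D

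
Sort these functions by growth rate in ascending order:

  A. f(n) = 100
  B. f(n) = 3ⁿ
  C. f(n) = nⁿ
A < B < C

Comparing growth rates:
A = 100 is O(1)
B = 3ⁿ is O(3ⁿ)
C = nⁿ is O(nⁿ)

Therefore, the order from slowest to fastest is: A < B < C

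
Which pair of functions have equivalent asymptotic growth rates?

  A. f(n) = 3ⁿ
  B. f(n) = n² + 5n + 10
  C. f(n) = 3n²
B and C

Examining each function:
  A. 3ⁿ is O(3ⁿ)
  B. n² + 5n + 10 is O(n²)
  C. 3n² is O(n²)

Functions B and C both have the same complexity class.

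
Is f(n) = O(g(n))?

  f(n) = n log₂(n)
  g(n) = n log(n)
True

f(n) = n log₂(n) and g(n) = n log(n) are both O(n log n).
Big-O permits equal growth rates (f ≤ c·g for some c), so f(n) = O(g(n)) is true.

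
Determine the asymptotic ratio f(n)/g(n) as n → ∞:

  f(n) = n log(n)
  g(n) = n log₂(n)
log(2)

Since n log(n) and n log₂(n) have the same growth rate (O(n log n)),
the ratio converges to a constant: log(2).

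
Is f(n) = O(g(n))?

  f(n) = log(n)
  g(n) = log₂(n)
True

f(n) = log(n) and g(n) = log₂(n) are both O(log n).
Big-O permits equal growth rates (f ≤ c·g for some c), so f(n) = O(g(n)) is true.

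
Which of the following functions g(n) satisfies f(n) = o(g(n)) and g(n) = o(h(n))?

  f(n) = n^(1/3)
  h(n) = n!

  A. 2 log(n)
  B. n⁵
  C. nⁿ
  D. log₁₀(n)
B

We need g(n) with n^(1/3) = o(g(n)) and g(n) = o(n!), i.e. O(n^(1/3)) ≺ g ≺ O(n!).
Check each option:
  A. 2 log(n) — O(log n) does not grow strictly faster than f(n)
  B. n⁵ — O(n⁵) is strictly between O(n^(1/3)) and O(n!) ✓
  C. nⁿ — O(nⁿ) does not grow strictly slower than h(n)
  D. log₁₀(n) — O(log n) does not grow strictly faster than f(n)

Only option B (n⁵) lies strictly between.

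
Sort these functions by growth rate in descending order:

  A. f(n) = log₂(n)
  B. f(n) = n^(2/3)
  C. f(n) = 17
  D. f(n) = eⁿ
D > B > A > C

Comparing growth rates:
D = eⁿ is O(eⁿ)
B = n^(2/3) is O(n^(2/3))
A = log₂(n) is O(log n)
C = 17 is O(1)

Therefore, the order from fastest to slowest is: D > B > A > C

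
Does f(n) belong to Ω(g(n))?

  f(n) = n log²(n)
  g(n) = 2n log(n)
True

f(n) = n log²(n) is O(n log² n), and g(n) = 2n log(n) is O(n log n).
Since O(n log² n) grows at least as fast as O(n log n), f(n) = Ω(g(n)) is true.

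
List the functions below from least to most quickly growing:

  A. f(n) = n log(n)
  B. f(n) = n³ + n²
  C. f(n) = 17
C < A < B

Comparing growth rates:
C = 17 is O(1)
A = n log(n) is O(n log n)
B = n³ + n² is O(n³)

Therefore, the order from slowest to fastest is: C < A < B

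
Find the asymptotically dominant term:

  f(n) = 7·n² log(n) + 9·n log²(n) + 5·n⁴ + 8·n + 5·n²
5·n⁴

Looking at each term:
  - 7·n² log(n) is O(n² log n)
  - 9·n log²(n) is O(n log² n)
  - 5·n⁴ is O(n⁴)
  - 8·n is O(n)
  - 5·n² is O(n²)

The term 5·n⁴ (O(n⁴)) grows fastest and dominates all others.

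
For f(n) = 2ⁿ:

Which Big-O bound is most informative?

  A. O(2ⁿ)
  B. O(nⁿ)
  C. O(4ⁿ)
A

f(n) = 2ⁿ is O(2ⁿ).
All listed options are valid Big-O bounds (upper bounds),
but O(2ⁿ) is the tightest (smallest valid bound).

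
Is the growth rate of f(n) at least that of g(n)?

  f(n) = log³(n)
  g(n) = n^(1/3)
False

f(n) = log³(n) is O(log³ n), and g(n) = n^(1/3) is O(n^(1/3)).
Since O(log³ n) grows slower than O(n^(1/3)), f(n) = Ω(g(n)) is false.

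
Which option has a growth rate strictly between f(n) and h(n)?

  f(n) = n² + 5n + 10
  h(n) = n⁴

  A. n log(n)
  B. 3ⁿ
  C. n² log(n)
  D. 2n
C

We need g(n) with n² + 5n + 10 = o(g(n)) and g(n) = o(n⁴), i.e. O(n²) ≺ g ≺ O(n⁴).
Check each option:
  A. n log(n) — O(n log n) does not grow strictly faster than f(n)
  B. 3ⁿ — O(3ⁿ) does not grow strictly slower than h(n)
  C. n² log(n) — O(n² log n) is strictly between O(n²) and O(n⁴) ✓
  D. 2n — O(n) does not grow strictly faster than f(n)

Only option C (n² log(n)) lies strictly between.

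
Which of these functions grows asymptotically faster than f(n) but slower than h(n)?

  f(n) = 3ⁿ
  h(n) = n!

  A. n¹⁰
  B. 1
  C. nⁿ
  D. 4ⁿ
D

We need g(n) with 3ⁿ = o(g(n)) and g(n) = o(n!), i.e. O(3ⁿ) ≺ g ≺ O(n!).
Check each option:
  A. n¹⁰ — O(n¹⁰) does not grow strictly faster than f(n)
  B. 1 — O(1) does not grow strictly faster than f(n)
  C. nⁿ — O(nⁿ) does not grow strictly slower than h(n)
  D. 4ⁿ — O(4ⁿ) is strictly between O(3ⁿ) and O(n!) ✓

Only option D (4ⁿ) lies strictly between.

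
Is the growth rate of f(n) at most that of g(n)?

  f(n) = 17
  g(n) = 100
True

f(n) = 17 and g(n) = 100 are both O(1).
Big-O permits equal growth rates (f ≤ c·g for some c), so f(n) = O(g(n)) is true.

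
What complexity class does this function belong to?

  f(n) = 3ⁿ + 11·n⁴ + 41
O(3ⁿ)

The dominant term in 3ⁿ + 11·n⁴ + 41 is 3ⁿ, which is Θ(3ⁿ).
Lower-order terms (11·n⁴, 41) are asymptotically negligible.
Constants are absorbed, so the tightest bound is O(3ⁿ).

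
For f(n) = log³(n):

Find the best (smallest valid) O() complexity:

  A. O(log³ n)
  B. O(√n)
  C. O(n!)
A

f(n) = log³(n) is O(log³ n).
All listed options are valid Big-O bounds (upper bounds),
but O(log³ n) is the tightest (smallest valid bound).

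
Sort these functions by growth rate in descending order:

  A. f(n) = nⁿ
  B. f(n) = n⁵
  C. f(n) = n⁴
A > B > C

Comparing growth rates:
A = nⁿ is O(nⁿ)
B = n⁵ is O(n⁵)
C = n⁴ is O(n⁴)

Therefore, the order from fastest to slowest is: A > B > C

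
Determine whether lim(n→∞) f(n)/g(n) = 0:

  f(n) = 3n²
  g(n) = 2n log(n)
False

f(n) = 3n² is O(n²), and g(n) = 2n log(n) is O(n log n).
Since O(n²) grows faster than or equal to O(n log n), f(n) = o(g(n)) is false.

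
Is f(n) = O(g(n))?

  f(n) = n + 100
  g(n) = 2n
True

f(n) = n + 100 and g(n) = 2n are both O(n).
Big-O permits equal growth rates (f ≤ c·g for some c), so f(n) = O(g(n)) is true.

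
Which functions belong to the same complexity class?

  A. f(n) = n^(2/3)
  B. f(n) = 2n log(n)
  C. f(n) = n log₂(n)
B and C

Examining each function:
  A. n^(2/3) is O(n^(2/3))
  B. 2n log(n) is O(n log n)
  C. n log₂(n) is O(n log n)

Functions B and C both have the same complexity class.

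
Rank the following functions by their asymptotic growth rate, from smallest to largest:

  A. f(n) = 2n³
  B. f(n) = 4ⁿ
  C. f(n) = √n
C < A < B

Comparing growth rates:
C = √n is O(√n)
A = 2n³ is O(n³)
B = 4ⁿ is O(4ⁿ)

Therefore, the order from slowest to fastest is: C < A < B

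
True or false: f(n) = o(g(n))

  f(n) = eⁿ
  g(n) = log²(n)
False

f(n) = eⁿ is O(eⁿ), and g(n) = log²(n) is O(log² n).
Since O(eⁿ) grows faster than or equal to O(log² n), f(n) = o(g(n)) is false.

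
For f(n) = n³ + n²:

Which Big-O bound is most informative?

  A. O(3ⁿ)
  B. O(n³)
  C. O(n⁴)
B

f(n) = n³ + n² is O(n³).
All listed options are valid Big-O bounds (upper bounds),
but O(n³) is the tightest (smallest valid bound).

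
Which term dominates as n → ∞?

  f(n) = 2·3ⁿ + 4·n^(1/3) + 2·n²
2·3ⁿ

Looking at each term:
  - 2·3ⁿ is O(3ⁿ)
  - 4·n^(1/3) is O(n^(1/3))
  - 2·n² is O(n²)

The term 2·3ⁿ (O(3ⁿ)) grows fastest and dominates all others.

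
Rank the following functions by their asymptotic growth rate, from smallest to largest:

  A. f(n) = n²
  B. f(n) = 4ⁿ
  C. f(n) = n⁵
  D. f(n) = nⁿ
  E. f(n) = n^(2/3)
E < A < C < B < D

Comparing growth rates:
E = n^(2/3) is O(n^(2/3))
A = n² is O(n²)
C = n⁵ is O(n⁵)
B = 4ⁿ is O(4ⁿ)
D = nⁿ is O(nⁿ)

Therefore, the order from slowest to fastest is: E < A < C < B < D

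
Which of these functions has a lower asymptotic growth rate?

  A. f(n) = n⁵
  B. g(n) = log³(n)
B

f(n) = n⁵ is O(n⁵), while g(n) = log³(n) is O(log³ n).
Since O(log³ n) grows slower than O(n⁵), g(n) is dominated.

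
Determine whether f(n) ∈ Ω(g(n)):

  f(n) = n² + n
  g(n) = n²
True

f(n) = n² + n and g(n) = n² are both O(n²).
Big-Ω permits equal growth rates (f ≥ c·g for some c > 0), so f(n) = Ω(g(n)) is true.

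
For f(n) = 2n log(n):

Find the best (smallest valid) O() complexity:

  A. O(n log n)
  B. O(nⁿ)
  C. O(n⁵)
A

f(n) = 2n log(n) is O(n log n).
All listed options are valid Big-O bounds (upper bounds),
but O(n log n) is the tightest (smallest valid bound).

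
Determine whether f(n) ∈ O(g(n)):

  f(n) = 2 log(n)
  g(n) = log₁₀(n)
True

f(n) = 2 log(n) and g(n) = log₁₀(n) are both O(log n).
Big-O permits equal growth rates (f ≤ c·g for some c), so f(n) = O(g(n)) is true.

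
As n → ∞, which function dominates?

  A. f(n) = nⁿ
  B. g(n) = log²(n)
A

f(n) = nⁿ is O(nⁿ), while g(n) = log²(n) is O(log² n).
Since O(nⁿ) grows faster than O(log² n), f(n) dominates.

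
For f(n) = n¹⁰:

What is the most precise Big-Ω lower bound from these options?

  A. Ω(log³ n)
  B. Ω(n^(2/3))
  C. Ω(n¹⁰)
C

f(n) = n¹⁰ is Ω(n¹⁰).
All listed options are valid Big-Ω bounds (lower bounds),
but Ω(n¹⁰) is the tightest (largest valid bound).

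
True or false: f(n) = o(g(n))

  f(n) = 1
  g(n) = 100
False

f(n) = 1 is O(1), and g(n) = 100 is O(1).
Since they have the same growth rate, f(n) = o(g(n)) is false.
(f = o(g) requires f to grow strictly slower, not equal.)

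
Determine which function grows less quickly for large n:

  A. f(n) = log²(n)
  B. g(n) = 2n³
A

f(n) = log²(n) is O(log² n), while g(n) = 2n³ is O(n³).
Since O(log² n) grows slower than O(n³), f(n) is dominated.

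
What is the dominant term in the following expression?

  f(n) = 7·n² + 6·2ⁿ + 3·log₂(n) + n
6·2ⁿ

Looking at each term:
  - 7·n² is O(n²)
  - 6·2ⁿ is O(2ⁿ)
  - 3·log₂(n) is O(log n)
  - n is O(n)

The term 6·2ⁿ (O(2ⁿ)) grows fastest and dominates all others.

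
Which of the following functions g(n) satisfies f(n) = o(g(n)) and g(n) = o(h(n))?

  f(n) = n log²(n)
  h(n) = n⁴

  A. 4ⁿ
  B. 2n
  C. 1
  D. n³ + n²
D

We need g(n) with n log²(n) = o(g(n)) and g(n) = o(n⁴), i.e. O(n log² n) ≺ g ≺ O(n⁴).
Check each option:
  A. 4ⁿ — O(4ⁿ) does not grow strictly slower than h(n)
  B. 2n — O(n) does not grow strictly faster than f(n)
  C. 1 — O(1) does not grow strictly faster than f(n)
  D. n³ + n² — O(n³) is strictly between O(n log² n) and O(n⁴) ✓

Only option D (n³ + n²) lies strictly between.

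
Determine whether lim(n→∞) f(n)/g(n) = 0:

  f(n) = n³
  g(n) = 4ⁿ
True

f(n) = n³ is O(n³), and g(n) = 4ⁿ is O(4ⁿ).
Since O(n³) grows strictly slower than O(4ⁿ), f(n) = o(g(n)) is true.
This means lim(n→∞) f(n)/g(n) = 0.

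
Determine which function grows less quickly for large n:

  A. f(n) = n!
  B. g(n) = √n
B

f(n) = n! is O(n!), while g(n) = √n is O(√n).
Since O(√n) grows slower than O(n!), g(n) is dominated.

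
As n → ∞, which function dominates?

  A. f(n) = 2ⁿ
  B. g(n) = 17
A

f(n) = 2ⁿ is O(2ⁿ), while g(n) = 17 is O(1).
Since O(2ⁿ) grows faster than O(1), f(n) dominates.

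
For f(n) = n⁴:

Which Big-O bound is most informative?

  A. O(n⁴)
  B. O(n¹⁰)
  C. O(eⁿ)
A

f(n) = n⁴ is O(n⁴).
All listed options are valid Big-O bounds (upper bounds),
but O(n⁴) is the tightest (smallest valid bound).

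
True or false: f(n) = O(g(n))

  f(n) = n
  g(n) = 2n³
True

f(n) = n is O(n), and g(n) = 2n³ is O(n³).
Since O(n) ⊆ O(n³) (f grows no faster than g), f(n) = O(g(n)) is true.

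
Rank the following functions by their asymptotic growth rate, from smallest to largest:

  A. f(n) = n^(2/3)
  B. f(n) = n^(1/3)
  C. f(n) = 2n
B < A < C

Comparing growth rates:
B = n^(1/3) is O(n^(1/3))
A = n^(2/3) is O(n^(2/3))
C = 2n is O(n)

Therefore, the order from slowest to fastest is: B < A < C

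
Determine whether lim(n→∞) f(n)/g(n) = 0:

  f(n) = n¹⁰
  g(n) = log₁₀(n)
False

f(n) = n¹⁰ is O(n¹⁰), and g(n) = log₁₀(n) is O(log n).
Since O(n¹⁰) grows faster than or equal to O(log n), f(n) = o(g(n)) is false.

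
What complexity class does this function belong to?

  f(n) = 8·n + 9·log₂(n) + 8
O(n)

The dominant term in 8·n + 9·log₂(n) + 8 is 8·n, which is Θ(n).
Lower-order terms (9·log₂(n), 8) are asymptotically negligible.
Constants are absorbed, so the tightest bound is O(n).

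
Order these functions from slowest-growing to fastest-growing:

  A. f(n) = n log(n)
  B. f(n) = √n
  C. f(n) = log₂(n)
C < B < A

Comparing growth rates:
C = log₂(n) is O(log n)
B = √n is O(√n)
A = n log(n) is O(n log n)

Therefore, the order from slowest to fastest is: C < B < A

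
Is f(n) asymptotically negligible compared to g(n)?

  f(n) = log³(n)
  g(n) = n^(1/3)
True

f(n) = log³(n) is O(log³ n), and g(n) = n^(1/3) is O(n^(1/3)).
Since O(log³ n) grows strictly slower than O(n^(1/3)), f(n) = o(g(n)) is true.
This means lim(n→∞) f(n)/g(n) = 0.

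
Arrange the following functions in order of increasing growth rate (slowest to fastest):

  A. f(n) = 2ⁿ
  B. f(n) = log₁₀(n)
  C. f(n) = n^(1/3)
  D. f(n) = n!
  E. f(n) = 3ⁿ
B < C < A < E < D

Comparing growth rates:
B = log₁₀(n) is O(log n)
C = n^(1/3) is O(n^(1/3))
A = 2ⁿ is O(2ⁿ)
E = 3ⁿ is O(3ⁿ)
D = n! is O(n!)

Therefore, the order from slowest to fastest is: B < C < A < E < D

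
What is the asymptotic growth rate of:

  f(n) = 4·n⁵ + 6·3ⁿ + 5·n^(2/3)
Θ(3ⁿ)

Order the terms by growth rate: 5·n^(2/3) ≺ 4·n⁵ ≺ 6·3ⁿ.
The fastest-growing term 6·3ⁿ dominates as n → ∞; dropping its constant factor gives Θ(3ⁿ).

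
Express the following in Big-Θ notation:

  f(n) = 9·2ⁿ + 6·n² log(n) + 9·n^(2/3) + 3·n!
Θ(n!)

Order the terms by growth rate: 9·n^(2/3) ≺ 6·n² log(n) ≺ 9·2ⁿ ≺ 3·n!.
The fastest-growing term 3·n! dominates as n → ∞; dropping its constant factor gives Θ(n!).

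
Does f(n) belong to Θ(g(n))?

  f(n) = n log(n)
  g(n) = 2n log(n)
True

f(n) = n log(n) and g(n) = 2n log(n) are both O(n log n).
Since they have the same asymptotic growth rate, f(n) = Θ(g(n)) is true.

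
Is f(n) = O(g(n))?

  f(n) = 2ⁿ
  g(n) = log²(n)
False

f(n) = 2ⁿ is O(2ⁿ), and g(n) = log²(n) is O(log² n).
Since O(2ⁿ) grows faster than O(log² n), f(n) = O(g(n)) is false.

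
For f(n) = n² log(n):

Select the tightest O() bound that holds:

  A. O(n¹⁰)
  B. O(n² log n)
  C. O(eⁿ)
B

f(n) = n² log(n) is O(n² log n).
All listed options are valid Big-O bounds (upper bounds),
but O(n² log n) is the tightest (smallest valid bound).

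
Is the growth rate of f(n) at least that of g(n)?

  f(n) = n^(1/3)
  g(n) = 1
True

f(n) = n^(1/3) is O(n^(1/3)), and g(n) = 1 is O(1).
Since O(n^(1/3)) grows at least as fast as O(1), f(n) = Ω(g(n)) is true.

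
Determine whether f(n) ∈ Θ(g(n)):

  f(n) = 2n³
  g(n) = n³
True

f(n) = 2n³ and g(n) = n³ are both O(n³).
Since they have the same asymptotic growth rate, f(n) = Θ(g(n)) is true.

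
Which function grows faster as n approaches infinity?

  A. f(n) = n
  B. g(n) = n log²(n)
B

f(n) = n is O(n), while g(n) = n log²(n) is O(n log² n).
Since O(n log² n) grows faster than O(n), g(n) dominates.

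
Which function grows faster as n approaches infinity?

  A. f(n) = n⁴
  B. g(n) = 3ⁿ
B

f(n) = n⁴ is O(n⁴), while g(n) = 3ⁿ is O(3ⁿ).
Since O(3ⁿ) grows faster than O(n⁴), g(n) dominates.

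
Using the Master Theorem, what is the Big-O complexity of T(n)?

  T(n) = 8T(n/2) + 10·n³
Θ(n³ log n)

Master Theorem: a = 8, b = 2, f(n) = 10·n³.
Compute the critical exponent d = log₂(8) = 3.
Compare f(n) = Θ(n³) against n^d:
  k = 3 = d, so f(n) = Θ(n^d) — Case 2.
  Work is balanced across levels: T(n) = Θ(n^d log n) = Θ(n³ log n).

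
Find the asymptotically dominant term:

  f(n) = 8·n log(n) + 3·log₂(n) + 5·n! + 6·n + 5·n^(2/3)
5·n!

Looking at each term:
  - 8·n log(n) is O(n log n)
  - 3·log₂(n) is O(log n)
  - 5·n! is O(n!)
  - 6·n is O(n)
  - 5·n^(2/3) is O(n^(2/3))

The term 5·n! (O(n!)) grows fastest and dominates all others.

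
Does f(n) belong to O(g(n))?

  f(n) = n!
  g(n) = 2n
False

f(n) = n! is O(n!), and g(n) = 2n is O(n).
Since O(n!) grows faster than O(n), f(n) = O(g(n)) is false.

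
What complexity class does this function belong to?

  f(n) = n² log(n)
O(n² log n)

The dominant term in n² log(n) is n² log(n), which is Θ(n² log n).
Constants are absorbed, so the tightest bound is O(n² log n).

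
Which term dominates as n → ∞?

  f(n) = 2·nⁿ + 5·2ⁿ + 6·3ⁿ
2·nⁿ

Looking at each term:
  - 2·nⁿ is O(nⁿ)
  - 5·2ⁿ is O(2ⁿ)
  - 6·3ⁿ is O(3ⁿ)

The term 2·nⁿ (O(nⁿ)) grows fastest and dominates all others.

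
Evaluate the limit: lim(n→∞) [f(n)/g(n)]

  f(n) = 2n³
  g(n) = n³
2

Since 2n³ and n³ have the same growth rate (O(n³)),
the ratio converges to a constant: 2.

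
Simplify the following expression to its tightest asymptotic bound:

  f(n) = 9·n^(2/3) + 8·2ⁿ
Θ(2ⁿ)

Order the terms by growth rate: 9·n^(2/3) ≺ 8·2ⁿ.
The fastest-growing term 8·2ⁿ dominates as n → ∞; dropping its constant factor gives Θ(2ⁿ).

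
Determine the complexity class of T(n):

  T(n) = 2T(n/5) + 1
Θ(n^log₅(2))

Master Theorem: a = 2, b = 5, f(n) = 1.
Compute the critical exponent d = log₅(2) = 0.431.
Compare f(n) = Θ(1) against n^d:
  k = 0 < d = 0.431, so f(n) = O(n^(d-ε)) — Case 1.
  The recursion cost dominates: T(n) = Θ(n^d) = Θ(n^log₅(2)).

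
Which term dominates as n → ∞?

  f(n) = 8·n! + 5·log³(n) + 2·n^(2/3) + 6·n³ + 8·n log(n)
8·n!

Looking at each term:
  - 8·n! is O(n!)
  - 5·log³(n) is O(log³ n)
  - 2·n^(2/3) is O(n^(2/3))
  - 6·n³ is O(n³)
  - 8·n log(n) is O(n log n)

The term 8·n! (O(n!)) grows fastest and dominates all others.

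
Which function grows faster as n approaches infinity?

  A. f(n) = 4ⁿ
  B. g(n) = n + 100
A

f(n) = 4ⁿ is O(4ⁿ), while g(n) = n + 100 is O(n).
Since O(4ⁿ) grows faster than O(n), f(n) dominates.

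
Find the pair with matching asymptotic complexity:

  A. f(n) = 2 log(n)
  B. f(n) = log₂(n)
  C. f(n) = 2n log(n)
A and B

Examining each function:
  A. 2 log(n) is O(log n)
  B. log₂(n) is O(log n)
  C. 2n log(n) is O(n log n)

Functions A and B both have the same complexity class.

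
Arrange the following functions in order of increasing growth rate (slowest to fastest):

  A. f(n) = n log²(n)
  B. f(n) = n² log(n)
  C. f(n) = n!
A < B < C

Comparing growth rates:
A = n log²(n) is O(n log² n)
B = n² log(n) is O(n² log n)
C = n! is O(n!)

Therefore, the order from slowest to fastest is: A < B < C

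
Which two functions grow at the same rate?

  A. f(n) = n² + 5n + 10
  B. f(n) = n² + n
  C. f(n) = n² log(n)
A and B

Examining each function:
  A. n² + 5n + 10 is O(n²)
  B. n² + n is O(n²)
  C. n² log(n) is O(n² log n)

Functions A and B both have the same complexity class.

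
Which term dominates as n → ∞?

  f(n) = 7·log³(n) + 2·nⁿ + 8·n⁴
2·nⁿ

Looking at each term:
  - 7·log³(n) is O(log³ n)
  - 2·nⁿ is O(nⁿ)
  - 8·n⁴ is O(n⁴)

The term 2·nⁿ (O(nⁿ)) grows fastest and dominates all others.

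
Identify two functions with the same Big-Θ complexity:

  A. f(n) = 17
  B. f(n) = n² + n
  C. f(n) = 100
A and C

Examining each function:
  A. 17 is O(1)
  B. n² + n is O(n²)
  C. 100 is O(1)

Functions A and C both have the same complexity class.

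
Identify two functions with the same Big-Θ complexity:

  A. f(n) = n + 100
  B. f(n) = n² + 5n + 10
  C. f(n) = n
A and C

Examining each function:
  A. n + 100 is O(n)
  B. n² + 5n + 10 is O(n²)
  C. n is O(n)

Functions A and C both have the same complexity class.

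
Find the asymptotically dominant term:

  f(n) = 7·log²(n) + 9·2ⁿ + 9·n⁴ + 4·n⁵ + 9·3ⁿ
9·3ⁿ

Looking at each term:
  - 7·log²(n) is O(log² n)
  - 9·2ⁿ is O(2ⁿ)
  - 9·n⁴ is O(n⁴)
  - 4·n⁵ is O(n⁵)
  - 9·3ⁿ is O(3ⁿ)

The term 9·3ⁿ (O(3ⁿ)) grows fastest and dominates all others.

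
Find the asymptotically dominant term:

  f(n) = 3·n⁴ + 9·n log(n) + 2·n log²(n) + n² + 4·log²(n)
3·n⁴

Looking at each term:
  - 3·n⁴ is O(n⁴)
  - 9·n log(n) is O(n log n)
  - 2·n log²(n) is O(n log² n)
  - n² is O(n²)
  - 4·log²(n) is O(log² n)

The term 3·n⁴ (O(n⁴)) grows fastest and dominates all others.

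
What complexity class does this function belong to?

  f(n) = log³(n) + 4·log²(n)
O(log³ n)

The dominant term in log³(n) + 4·log²(n) is log³(n), which is Θ(log³ n).
Lower-order terms (4·log²(n)) are asymptotically negligible.
Constants are absorbed, so the tightest bound is O(log³ n).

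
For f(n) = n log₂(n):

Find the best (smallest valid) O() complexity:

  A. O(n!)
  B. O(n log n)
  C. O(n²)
B

f(n) = n log₂(n) is O(n log n).
All listed options are valid Big-O bounds (upper bounds),
but O(n log n) is the tightest (smallest valid bound).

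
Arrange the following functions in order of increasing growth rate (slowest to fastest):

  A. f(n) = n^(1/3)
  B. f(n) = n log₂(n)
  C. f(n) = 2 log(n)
C < A < B

Comparing growth rates:
C = 2 log(n) is O(log n)
A = n^(1/3) is O(n^(1/3))
B = n log₂(n) is O(n log n)

Therefore, the order from slowest to fastest is: C < A < B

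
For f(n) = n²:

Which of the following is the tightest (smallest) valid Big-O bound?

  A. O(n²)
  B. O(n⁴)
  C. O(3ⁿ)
A

f(n) = n² is O(n²).
All listed options are valid Big-O bounds (upper bounds),
but O(n²) is the tightest (smallest valid bound).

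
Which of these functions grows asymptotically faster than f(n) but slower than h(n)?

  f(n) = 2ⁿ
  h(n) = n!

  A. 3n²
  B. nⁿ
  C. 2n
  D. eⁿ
D

We need g(n) with 2ⁿ = o(g(n)) and g(n) = o(n!), i.e. O(2ⁿ) ≺ g ≺ O(n!).
Check each option:
  A. 3n² — O(n²) does not grow strictly faster than f(n)
  B. nⁿ — O(nⁿ) does not grow strictly slower than h(n)
  C. 2n — O(n) does not grow strictly faster than f(n)
  D. eⁿ — O(eⁿ) is strictly between O(2ⁿ) and O(n!) ✓

Only option D (eⁿ) lies strictly between.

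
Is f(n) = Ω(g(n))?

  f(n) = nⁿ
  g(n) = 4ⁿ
True

f(n) = nⁿ is O(nⁿ), and g(n) = 4ⁿ is O(4ⁿ).
Since O(nⁿ) grows at least as fast as O(4ⁿ), f(n) = Ω(g(n)) is true.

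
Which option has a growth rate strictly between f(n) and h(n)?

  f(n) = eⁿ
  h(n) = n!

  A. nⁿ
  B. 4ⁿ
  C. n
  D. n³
B

We need g(n) with eⁿ = o(g(n)) and g(n) = o(n!), i.e. O(eⁿ) ≺ g ≺ O(n!).
Check each option:
  A. nⁿ — O(nⁿ) does not grow strictly slower than h(n)
  B. 4ⁿ — O(4ⁿ) is strictly between O(eⁿ) and O(n!) ✓
  C. n — O(n) does not grow strictly faster than f(n)
  D. n³ — O(n³) does not grow strictly faster than f(n)

Only option B (4ⁿ) lies strictly between.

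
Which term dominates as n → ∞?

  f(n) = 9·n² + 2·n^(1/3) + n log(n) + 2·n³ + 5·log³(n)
2·n³

Looking at each term:
  - 9·n² is O(n²)
  - 2·n^(1/3) is O(n^(1/3))
  - n log(n) is O(n log n)
  - 2·n³ is O(n³)
  - 5·log³(n) is O(log³ n)

The term 2·n³ (O(n³)) grows fastest and dominates all others.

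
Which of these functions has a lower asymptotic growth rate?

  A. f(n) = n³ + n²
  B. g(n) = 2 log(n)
B

f(n) = n³ + n² is O(n³), while g(n) = 2 log(n) is O(log n).
Since O(log n) grows slower than O(n³), g(n) is dominated.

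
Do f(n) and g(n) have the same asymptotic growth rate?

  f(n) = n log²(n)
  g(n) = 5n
False

f(n) = n log²(n) is O(n log² n), and g(n) = 5n is O(n).
Since they have different growth rates, f(n) = Θ(g(n)) is false.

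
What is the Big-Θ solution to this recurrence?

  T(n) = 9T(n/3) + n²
Θ(n² log n)

Master Theorem: a = 9, b = 3, f(n) = n².
Compute the critical exponent d = log₃(9) = 2.
Compare f(n) = Θ(n²) against n^d:
  k = 2 = d, so f(n) = Θ(n^d) — Case 2.
  Work is balanced across levels: T(n) = Θ(n^d log n) = Θ(n² log n).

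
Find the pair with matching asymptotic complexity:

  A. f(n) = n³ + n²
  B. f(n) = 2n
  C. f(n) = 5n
B and C

Examining each function:
  A. n³ + n² is O(n³)
  B. 2n is O(n)
  C. 5n is O(n)

Functions B and C both have the same complexity class.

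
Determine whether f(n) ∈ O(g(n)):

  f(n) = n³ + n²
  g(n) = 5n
False

f(n) = n³ + n² is O(n³), and g(n) = 5n is O(n).
Since O(n³) grows faster than O(n), f(n) = O(g(n)) is false.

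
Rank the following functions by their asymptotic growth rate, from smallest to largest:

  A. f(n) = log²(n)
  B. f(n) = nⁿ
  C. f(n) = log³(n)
A < C < B

Comparing growth rates:
A = log²(n) is O(log² n)
C = log³(n) is O(log³ n)
B = nⁿ is O(nⁿ)

Therefore, the order from slowest to fastest is: A < C < B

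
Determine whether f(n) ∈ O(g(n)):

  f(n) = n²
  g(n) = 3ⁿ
True

f(n) = n² is O(n²), and g(n) = 3ⁿ is O(3ⁿ).
Since O(n²) ⊆ O(3ⁿ) (f grows no faster than g), f(n) = O(g(n)) is true.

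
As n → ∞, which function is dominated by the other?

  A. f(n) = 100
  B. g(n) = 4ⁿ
A

f(n) = 100 is O(1), while g(n) = 4ⁿ is O(4ⁿ).
Since O(1) grows slower than O(4ⁿ), f(n) is dominated.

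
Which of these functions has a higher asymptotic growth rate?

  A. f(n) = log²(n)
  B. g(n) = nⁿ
B

f(n) = log²(n) is O(log² n), while g(n) = nⁿ is O(nⁿ).
Since O(nⁿ) grows faster than O(log² n), g(n) dominates.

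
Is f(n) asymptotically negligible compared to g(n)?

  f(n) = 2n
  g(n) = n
False

f(n) = 2n is O(n), and g(n) = n is O(n).
Since they have the same growth rate, f(n) = o(g(n)) is false.
(f = o(g) requires f to grow strictly slower, not equal.)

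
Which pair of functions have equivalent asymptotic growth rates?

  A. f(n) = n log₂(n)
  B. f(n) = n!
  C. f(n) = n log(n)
A and C

Examining each function:
  A. n log₂(n) is O(n log n)
  B. n! is O(n!)
  C. n log(n) is O(n log n)

Functions A and C both have the same complexity class.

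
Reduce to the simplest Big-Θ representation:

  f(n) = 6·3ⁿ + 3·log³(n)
Θ(3ⁿ)

Order the terms by growth rate: 3·log³(n) ≺ 6·3ⁿ.
The fastest-growing term 6·3ⁿ dominates as n → ∞; dropping its constant factor gives Θ(3ⁿ).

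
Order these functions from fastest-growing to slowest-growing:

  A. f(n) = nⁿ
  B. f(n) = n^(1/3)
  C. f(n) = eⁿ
A > C > B

Comparing growth rates:
A = nⁿ is O(nⁿ)
C = eⁿ is O(eⁿ)
B = n^(1/3) is O(n^(1/3))

Therefore, the order from fastest to slowest is: A > C > B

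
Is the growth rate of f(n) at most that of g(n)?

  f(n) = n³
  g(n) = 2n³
True

f(n) = n³ and g(n) = 2n³ are both O(n³).
Big-O permits equal growth rates (f ≤ c·g for some c), so f(n) = O(g(n)) is true.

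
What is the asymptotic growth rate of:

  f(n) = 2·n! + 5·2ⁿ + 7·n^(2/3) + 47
Θ(n!)

Order the terms by growth rate: 47 ≺ 7·n^(2/3) ≺ 5·2ⁿ ≺ 2·n!.
The fastest-growing term 2·n! dominates as n → ∞; dropping its constant factor gives Θ(n!).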